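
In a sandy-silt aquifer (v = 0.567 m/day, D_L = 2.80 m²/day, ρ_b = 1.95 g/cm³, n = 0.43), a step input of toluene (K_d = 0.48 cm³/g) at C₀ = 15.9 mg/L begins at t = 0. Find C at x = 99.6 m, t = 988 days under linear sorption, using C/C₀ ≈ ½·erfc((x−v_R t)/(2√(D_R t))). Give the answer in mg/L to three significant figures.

15.4 mg/L

Retardation factor R = 1 + ρ_b·K_d/n = 1 + 1.95 × 0.48/0.43 = 3.177.
Sorption retards both mechanisms: v_R = v/R = 0.1785 m/day, D_R = D/R = 0.8813 m²/day.
v_R·t = 0.1785 × 988 = 176.358 m; 2√(D_R t) = 59.02 m; argument = (99.6 − 176.358)/59.02 = -1.301.
C = C₀ × ½·erfc(-1.301) = 15.9 × 0.9671 = 15.4 mg/L.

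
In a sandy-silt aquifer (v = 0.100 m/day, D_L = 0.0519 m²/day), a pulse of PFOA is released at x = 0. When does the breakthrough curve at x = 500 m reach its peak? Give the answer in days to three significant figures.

For the 1D instantaneous-source solution, setting ∂C/∂t = 0 at fixed x gives v²t² + 2Dt − x² = 0, so t = (√(D² + v²x²) − D)/v².
√(D² + v²x²) = √(0.0519² + 0.100² × 500²) = 50.00; v² = 0.01.
t = (50.00 − 0.0519)/0.01 = 4990 days (vs. the pure-advection estimate x/v = 5000 d).

4990 days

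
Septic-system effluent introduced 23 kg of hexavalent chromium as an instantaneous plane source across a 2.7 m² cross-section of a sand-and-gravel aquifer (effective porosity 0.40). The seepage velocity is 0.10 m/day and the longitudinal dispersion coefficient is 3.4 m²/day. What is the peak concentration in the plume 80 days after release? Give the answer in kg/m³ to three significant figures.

0.364 kg/m³

The peak of an instantaneous 1D plume sits at x = vt; there the Gaussian factor is 1 and C_max = M/(n_e·A·√(4πDt)), where n_e·A is the pore area the mass is dissolved in.
√(4πDt) = √(4π × 3.4 × 80) = 58.46 m, so C_max = 23/(0.40 × 2.7 × 58.46) = 0.364 kg/m³.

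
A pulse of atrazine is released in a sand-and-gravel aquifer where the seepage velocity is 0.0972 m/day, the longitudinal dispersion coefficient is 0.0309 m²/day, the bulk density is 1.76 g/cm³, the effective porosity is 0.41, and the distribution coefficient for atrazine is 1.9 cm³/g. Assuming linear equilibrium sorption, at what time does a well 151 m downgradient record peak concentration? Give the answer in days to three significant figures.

14200 days

Retardation factor R = 1 + ρ_b·K_d/n = 1 + 1.76 × 1.9/0.41 = 9.156.
Sorption retards both mechanisms: v_R = v/R = 0.01062 m/day, D_R = D/R = 0.003375 m²/day.
Peak time from v_R²t² + 2D_R t − x² = 0: t = (√(D_R² + v_R²x²) − D_R)/v_R².
√(D_R² + v_R²x²) = √(0.003375² + 0.01062² × 151²) = 1.604; v_R² = 0.0001128.
t = (1.604 − 0.003375)/0.0001128 = 14200 days.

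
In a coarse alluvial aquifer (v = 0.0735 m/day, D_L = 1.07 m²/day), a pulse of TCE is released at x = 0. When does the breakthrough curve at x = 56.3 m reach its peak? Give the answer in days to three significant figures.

For the 1D instantaneous-source solution, setting ∂C/∂t = 0 at fixed x gives v²t² + 2Dt − x² = 0, so t = (√(D² + v²x²) − D)/v².
√(D² + v²x²) = √(1.07² + 0.0735² × 56.3²) = 4.274; v² = 0.00540225.
t = (4.274 − 1.07)/0.00540225 = 593 days (vs. the pure-advection estimate x/v = 766 d).

593 days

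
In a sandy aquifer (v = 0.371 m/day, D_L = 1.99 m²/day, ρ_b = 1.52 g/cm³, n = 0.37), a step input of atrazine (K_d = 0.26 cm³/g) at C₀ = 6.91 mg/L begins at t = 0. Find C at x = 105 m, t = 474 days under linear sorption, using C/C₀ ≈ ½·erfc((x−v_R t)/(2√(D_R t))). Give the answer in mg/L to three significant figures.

Retardation factor R = 1 + ρ_b·K_d/n = 1 + 1.52 × 0.26/0.37 = 2.068.
Sorption retards both mechanisms: v_R = v/R = 0.1794 m/day, D_R = D/R = 0.9623 m²/day.
v_R·t = 0.1794 × 474 = 85.0356 m; 2√(D_R t) = 42.71 m; argument = (105 − 85.0356)/42.71 = 0.4674.
C = C₀ × ½·erfc(0.4674) = 6.91 × 0.2543 = 1.76 mg/L.

1.76 mg/L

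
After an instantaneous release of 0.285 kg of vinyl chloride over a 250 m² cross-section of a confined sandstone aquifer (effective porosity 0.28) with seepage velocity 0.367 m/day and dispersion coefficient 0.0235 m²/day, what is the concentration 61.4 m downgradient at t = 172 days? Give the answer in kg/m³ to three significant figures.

For an instantaneous plane source, C(x,t) = M/(n_e·A·√(4πDt)) · exp(−(x−vt)²/(4Dt)), with n_e·A the pore (flow) area.
Plume center vt = 0.367 × 172 = 63.124 m, so the well at 61.4 m is 1.724 m upgradient of the peak.
√(4πDt) = 7.127 m, giving peak height M/(n_e·A·√(4πDt)) = 0.285/(0.28 × 250 × 7.127) = 0.0005713 kg/m³.
(x−vt)²/(4Dt) = (-1.724)²/(4 × 0.0235 × 172) = 0.1838; exp(−0.1838) = 0.8321.
C = 0.0005713 × 0.8321 = 0.000475 kg/m³.

0.000475 kg/m³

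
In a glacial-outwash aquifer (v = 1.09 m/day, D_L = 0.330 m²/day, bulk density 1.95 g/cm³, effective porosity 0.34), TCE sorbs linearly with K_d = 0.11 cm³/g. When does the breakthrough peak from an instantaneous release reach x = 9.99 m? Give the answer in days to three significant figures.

14.5 days

Retardation factor R = 1 + ρ_b·K_d/n = 1 + 1.95 × 0.11/0.34 = 1.631.
Sorption retards both mechanisms: v_R = v/R = 0.6683 m/day, D_R = D/R = 0.2023 m²/day.
Peak time from v_R²t² + 2D_R t − x² = 0: t = (√(D_R² + v_R²x²) − D_R)/v_R².
√(D_R² + v_R²x²) = √(0.2023² + 0.6683² × 9.99²) = 6.679; v_R² = 0.4466.
t = (6.679 − 0.2023)/0.4466 = 14.5 days.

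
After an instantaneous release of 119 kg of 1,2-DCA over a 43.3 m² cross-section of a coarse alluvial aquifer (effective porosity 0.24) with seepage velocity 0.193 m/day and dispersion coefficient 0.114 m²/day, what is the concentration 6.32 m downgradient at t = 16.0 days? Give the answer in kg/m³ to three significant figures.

0.571 kg/m³

For an instantaneous plane source, C(x,t) = M/(n_e·A·√(4πDt)) · exp(−(x−vt)²/(4Dt)), with n_e·A the pore (flow) area.
Plume center vt = 0.193 × 16.0 = 3.088 m, so the well at 6.32 m is 3.232 m downgradient of the peak.
√(4πDt) = 4.788 m, giving peak height M/(n_e·A·√(4πDt)) = 119/(0.24 × 43.3 × 4.788) = 2.392 kg/m³.
(x−vt)²/(4Dt) = (3.232)²/(4 × 0.114 × 16.0) = 1.432; exp(−1.432) = 0.2388.
C = 2.392 × 0.2388 = 0.571 kg/m³.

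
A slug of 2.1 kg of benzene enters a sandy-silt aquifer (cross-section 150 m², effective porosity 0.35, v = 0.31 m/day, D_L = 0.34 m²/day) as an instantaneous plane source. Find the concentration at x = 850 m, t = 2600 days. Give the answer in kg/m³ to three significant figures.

0.000220 kg/m³

For an instantaneous plane source, C(x,t) = M/(n_e·A·√(4πDt)) · exp(−(x−vt)²/(4Dt)), with n_e·A the pore (flow) area.
Plume center vt = 0.31 × 2600 = 806 m, so the well at 850 m is 44 m downgradient of the peak.
√(4πDt) = 105.4 m, giving peak height M/(n_e·A·√(4πDt)) = 2.1/(0.35 × 150 × 105.4) = 0.0003795 kg/m³.
(x−vt)²/(4Dt) = (44)²/(4 × 0.34 × 2600) = 0.5475; exp(−0.5475) = 0.5784.
C = 0.0003795 × 0.5784 = 0.000220 kg/m³.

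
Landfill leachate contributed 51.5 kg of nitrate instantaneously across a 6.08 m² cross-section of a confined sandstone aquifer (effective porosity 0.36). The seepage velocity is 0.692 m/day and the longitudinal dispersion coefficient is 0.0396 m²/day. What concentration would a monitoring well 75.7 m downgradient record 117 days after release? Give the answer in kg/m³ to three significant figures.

0.691 kg/m³

For an instantaneous plane source, C(x,t) = M/(n_e·A·√(4πDt)) · exp(−(x−vt)²/(4Dt)), with n_e·A the pore (flow) area.
Plume center vt = 0.692 × 117 = 80.964 m, so the well at 75.7 m is 5.264 m upgradient of the peak.
√(4πDt) = 7.630 m, giving peak height M/(n_e·A·√(4πDt)) = 51.5/(0.36 × 6.08 × 7.630) = 3.084 kg/m³.
(x−vt)²/(4Dt) = (-5.264)²/(4 × 0.0396 × 117) = 1.495; exp(−1.495) = 0.2242.
C = 3.084 × 0.2242 = 0.691 kg/m³.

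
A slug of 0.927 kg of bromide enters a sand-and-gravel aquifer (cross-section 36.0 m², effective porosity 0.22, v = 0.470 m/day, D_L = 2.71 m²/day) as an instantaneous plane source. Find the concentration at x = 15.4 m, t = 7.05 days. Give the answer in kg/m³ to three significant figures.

0.00112 kg/m³

For an instantaneous plane source, C(x,t) = M/(n_e·A·√(4πDt)) · exp(−(x−vt)²/(4Dt)), with n_e·A the pore (flow) area.
Plume center vt = 0.470 × 7.05 = 3.3135 m, so the well at 15.4 m is 12.0865 m downgradient of the peak.
√(4πDt) = 15.49 m, giving peak height M/(n_e·A·√(4πDt)) = 0.927/(0.22 × 36.0 × 15.49) = 0.007556 kg/m³.
(x−vt)²/(4Dt) = (12.0865)²/(4 × 2.71 × 7.05) = 1.912; exp(−1.912) = 0.1478.
C = 0.007556 × 0.1478 = 0.00112 kg/m³.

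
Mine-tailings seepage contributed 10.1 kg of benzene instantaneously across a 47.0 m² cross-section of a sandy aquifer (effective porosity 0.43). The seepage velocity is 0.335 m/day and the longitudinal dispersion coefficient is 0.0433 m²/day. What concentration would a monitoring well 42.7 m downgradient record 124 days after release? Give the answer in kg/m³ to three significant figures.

For an instantaneous plane source, C(x,t) = M/(n_e·A·√(4πDt)) · exp(−(x−vt)²/(4Dt)), with n_e·A the pore (flow) area.
Plume center vt = 0.335 × 124 = 41.54 m, so the well at 42.7 m is 1.16 m downgradient of the peak.
√(4πDt) = 8.214 m, giving peak height M/(n_e·A·√(4πDt)) = 10.1/(0.43 × 47.0 × 8.214) = 0.06084 kg/m³.
(x−vt)²/(4Dt) = (1.16)²/(4 × 0.0433 × 124) = 0.06265; exp(−0.06265) = 0.9393.
C = 0.06084 × 0.9393 = 0.0571 kg/m³.

0.0571 kg/m³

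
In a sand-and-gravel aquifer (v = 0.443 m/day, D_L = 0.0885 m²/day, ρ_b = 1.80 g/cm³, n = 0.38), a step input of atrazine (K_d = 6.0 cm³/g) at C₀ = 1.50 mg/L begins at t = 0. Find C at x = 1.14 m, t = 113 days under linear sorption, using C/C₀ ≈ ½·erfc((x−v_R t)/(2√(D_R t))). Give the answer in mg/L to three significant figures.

Retardation factor R = 1 + ρ_b·K_d/n = 1 + 1.80 × 6.0/0.38 = 29.42.
Sorption retards both mechanisms: v_R = v/R = 0.01506 m/day, D_R = D/R = 0.003008 m²/day.
v_R·t = 0.01506 × 113 = 1.70178 m; 2√(D_R t) = 1.166 m; argument = (1.14 − 1.70178)/1.166 = -0.4818.
C = C₀ × ½·erfc(-0.4818) = 1.50 × 0.7522 = 1.13 mg/L.

1.13 mg/L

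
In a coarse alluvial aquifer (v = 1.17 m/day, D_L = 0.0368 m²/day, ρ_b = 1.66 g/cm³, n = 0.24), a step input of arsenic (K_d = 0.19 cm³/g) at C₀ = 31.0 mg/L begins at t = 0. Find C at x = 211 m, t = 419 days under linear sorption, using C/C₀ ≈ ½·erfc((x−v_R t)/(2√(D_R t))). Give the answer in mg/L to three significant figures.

18.3 mg/L

Retardation factor R = 1 + ρ_b·K_d/n = 1 + 1.66 × 0.19/0.24 = 2.314.
Sorption retards both mechanisms: v_R = v/R = 0.5056 m/day, D_R = D/R = 0.01590 m²/day.
v_R·t = 0.5056 × 419 = 211.8464 m; 2√(D_R t) = 5.162 m; argument = (211 − 211.8464)/5.162 = -0.1640.
C = C₀ × ½·erfc(-0.1640) = 31.0 × 0.5917 = 18.3 mg/L.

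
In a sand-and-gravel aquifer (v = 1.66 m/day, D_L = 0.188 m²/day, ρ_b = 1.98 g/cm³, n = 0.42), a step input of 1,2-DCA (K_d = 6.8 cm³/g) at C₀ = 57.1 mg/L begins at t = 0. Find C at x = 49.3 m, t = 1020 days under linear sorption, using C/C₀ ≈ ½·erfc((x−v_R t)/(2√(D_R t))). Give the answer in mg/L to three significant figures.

40.7 mg/L

Retardation factor R = 1 + ρ_b·K_d/n = 1 + 1.98 × 6.8/0.42 = 33.06.
Sorption retards both mechanisms: v_R = v/R = 0.05021 m/day, D_R = D/R = 0.005687 m²/day.
v_R·t = 0.05021 × 1020 = 51.2142 m; 2√(D_R t) = 4.817 m; argument = (49.3 − 51.2142)/4.817 = -0.3974.
C = C₀ × ½·erfc(-0.3974) = 57.1 × 0.7129 = 40.7 mg/L.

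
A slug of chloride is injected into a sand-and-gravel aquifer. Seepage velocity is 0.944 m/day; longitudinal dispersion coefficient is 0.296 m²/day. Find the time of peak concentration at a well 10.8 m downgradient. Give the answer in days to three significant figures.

11.1 days

For the 1D instantaneous-source solution, setting ∂C/∂t = 0 at fixed x gives v²t² + 2Dt − x² = 0, so t = (√(D² + v²x²) − D)/v².
√(D² + v²x²) = √(0.296² + 0.944² × 10.8²) = 10.20; v² = 0.891136.
t = (10.20 − 0.296)/0.891136 = 11.1 days (vs. the pure-advection estimate x/v = 11.4 d).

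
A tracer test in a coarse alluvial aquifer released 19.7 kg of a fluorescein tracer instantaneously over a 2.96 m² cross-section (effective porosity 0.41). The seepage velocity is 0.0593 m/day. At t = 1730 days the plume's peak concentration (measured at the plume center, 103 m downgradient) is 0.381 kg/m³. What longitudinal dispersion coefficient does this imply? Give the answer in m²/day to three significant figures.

At the plume center C_max = M/(n_e·A·√(4πDt)), so D = M²/(4πt·(n_e·A·C_max)²).
n_e·A·C_max = 0.41 × 2.96 × 0.381 = 0.4624 kg/m.
D = 19.7²/(4π × 1730 × 0.4624²) = 0.0835 m²/day.

0.0835 m²/day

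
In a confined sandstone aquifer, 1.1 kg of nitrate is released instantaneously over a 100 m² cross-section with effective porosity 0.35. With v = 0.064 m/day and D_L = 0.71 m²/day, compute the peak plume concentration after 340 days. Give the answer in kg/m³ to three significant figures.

The peak of an instantaneous 1D plume sits at x = vt; there the Gaussian factor is 1 and C_max = M/(n_e·A·√(4πDt)), where n_e·A is the pore area the mass is dissolved in.
√(4πDt) = √(4π × 0.71 × 340) = 55.08 m, so C_max = 1.1/(0.35 × 100 × 55.08) = 0.000571 kg/m³.

0.000571 kg/m³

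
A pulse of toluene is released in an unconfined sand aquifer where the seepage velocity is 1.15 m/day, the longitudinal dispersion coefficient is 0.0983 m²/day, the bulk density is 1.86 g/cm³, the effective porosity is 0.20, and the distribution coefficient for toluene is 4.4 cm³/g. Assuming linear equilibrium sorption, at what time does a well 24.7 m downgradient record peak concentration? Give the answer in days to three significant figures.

Retardation factor R = 1 + ρ_b·K_d/n = 1 + 1.86 × 4.4/0.20 = 41.92.
Sorption retards both mechanisms: v_R = v/R = 0.02743 m/day, D_R = D/R = 0.002345 m²/day.
Peak time from v_R²t² + 2D_R t − x² = 0: t = (√(D_R² + v_R²x²) − D_R)/v_R².
√(D_R² + v_R²x²) = √(0.002345² + 0.02743² × 24.7²) = 0.6775; v_R² = 0.0007524.
t = (0.6775 − 0.002345)/0.0007524 = 897 days.

897 days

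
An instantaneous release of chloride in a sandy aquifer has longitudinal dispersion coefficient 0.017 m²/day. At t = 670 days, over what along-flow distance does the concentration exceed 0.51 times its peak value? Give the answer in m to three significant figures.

The plume is Gaussian with σ = √(2Dt) = √(2 × 0.017 × 670) = 4.773 m.
C/C_peak = exp(−Δx²/(2σ²)) = 0.51 ⇒ Δx = σ·√(−2 ln 0.51) = 4.773 × 1.160 = 5.537 m.
Width = 2Δx = 11.1 m.

11.1 m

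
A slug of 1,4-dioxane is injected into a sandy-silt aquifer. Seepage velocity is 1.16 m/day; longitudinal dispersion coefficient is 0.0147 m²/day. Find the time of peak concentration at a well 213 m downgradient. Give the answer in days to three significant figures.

184 days

For the 1D instantaneous-source solution, setting ∂C/∂t = 0 at fixed x gives v²t² + 2Dt − x² = 0, so t = (√(D² + v²x²) − D)/v².
√(D² + v²x²) = √(0.0147² + 1.16² × 213²) = 247.1; v² = 1.3456.
t = (247.1 − 0.0147)/1.3456 = 184 days (vs. the pure-advection estimate x/v = 184 d).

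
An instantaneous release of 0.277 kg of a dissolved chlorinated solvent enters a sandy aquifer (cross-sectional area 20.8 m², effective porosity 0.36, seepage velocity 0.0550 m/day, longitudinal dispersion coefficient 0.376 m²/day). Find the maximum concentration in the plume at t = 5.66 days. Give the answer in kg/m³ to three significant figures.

0.00715 kg/m³

The peak of an instantaneous 1D plume sits at x = vt; there the Gaussian factor is 1 and C_max = M/(n_e·A·√(4πDt)), where n_e·A is the pore area the mass is dissolved in.
√(4πDt) = √(4π × 0.376 × 5.66) = 5.171 m, so C_max = 0.277/(0.36 × 20.8 × 5.171) = 0.00715 kg/m³.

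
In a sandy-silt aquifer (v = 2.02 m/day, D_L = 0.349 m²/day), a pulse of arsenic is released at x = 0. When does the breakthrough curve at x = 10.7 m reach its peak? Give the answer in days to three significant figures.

5.21 days

For the 1D instantaneous-source solution, setting ∂C/∂t = 0 at fixed x gives v²t² + 2Dt − x² = 0, so t = (√(D² + v²x²) − D)/v².
√(D² + v²x²) = √(0.349² + 2.02² × 10.7²) = 21.62; v² = 4.0804.
t = (21.62 − 0.349)/4.0804 = 5.21 days (vs. the pure-advection estimate x/v = 5.30 d).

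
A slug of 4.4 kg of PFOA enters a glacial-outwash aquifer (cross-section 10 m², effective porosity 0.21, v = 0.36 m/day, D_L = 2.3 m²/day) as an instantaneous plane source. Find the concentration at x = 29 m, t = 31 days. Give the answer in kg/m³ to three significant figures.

0.0229 kg/m³

For an instantaneous plane source, C(x,t) = M/(n_e·A·√(4πDt)) · exp(−(x−vt)²/(4Dt)), with n_e·A the pore (flow) area.
Plume center vt = 0.36 × 31 = 11.16 m, so the well at 29 m is 17.84 m downgradient of the peak.
√(4πDt) = 29.93 m, giving peak height M/(n_e·A·√(4πDt)) = 4.4/(0.21 × 10 × 29.93) = 0.07000 kg/m³.
(x−vt)²/(4Dt) = (17.84)²/(4 × 2.3 × 31) = 1.116; exp(−1.116) = 0.3276.
C = 0.07000 × 0.3276 = 0.0229 kg/m³.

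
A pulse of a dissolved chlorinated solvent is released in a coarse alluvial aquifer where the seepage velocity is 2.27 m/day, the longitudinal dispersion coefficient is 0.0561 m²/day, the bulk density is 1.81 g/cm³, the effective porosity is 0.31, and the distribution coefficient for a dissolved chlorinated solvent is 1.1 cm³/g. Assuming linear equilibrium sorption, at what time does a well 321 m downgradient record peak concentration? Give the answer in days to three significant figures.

Retardation factor R = 1 + ρ_b·K_d/n = 1 + 1.81 × 1.1/0.31 = 7.423.
Sorption retards both mechanisms: v_R = v/R = 0.3058 m/day, D_R = D/R = 0.007558 m²/day.
Peak time from v_R²t² + 2D_R t − x² = 0: t = (√(D_R² + v_R²x²) − D_R)/v_R².
√(D_R² + v_R²x²) = √(0.007558² + 0.3058² × 321²) = 98.16; v_R² = 0.09351.
t = (98.16 − 0.007558)/0.09351 = 1050 days.

1050 days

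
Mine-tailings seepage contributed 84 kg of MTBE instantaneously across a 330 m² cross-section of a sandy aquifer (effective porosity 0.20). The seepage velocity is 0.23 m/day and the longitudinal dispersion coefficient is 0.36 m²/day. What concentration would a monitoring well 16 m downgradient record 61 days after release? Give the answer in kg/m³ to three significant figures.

0.0733 kg/m³

For an instantaneous plane source, C(x,t) = M/(n_e·A·√(4πDt)) · exp(−(x−vt)²/(4Dt)), with n_e·A the pore (flow) area.
Plume center vt = 0.23 × 61 = 14.03 m, so the well at 16 m is 1.97 m downgradient of the peak.
√(4πDt) = 16.61 m, giving peak height M/(n_e·A·√(4πDt)) = 84/(0.20 × 330 × 16.61) = 0.07662 kg/m³.
(x−vt)²/(4Dt) = (1.97)²/(4 × 0.36 × 61) = 0.04418; exp(−0.04418) = 0.9568.
C = 0.07662 × 0.9568 = 0.0733 kg/m³.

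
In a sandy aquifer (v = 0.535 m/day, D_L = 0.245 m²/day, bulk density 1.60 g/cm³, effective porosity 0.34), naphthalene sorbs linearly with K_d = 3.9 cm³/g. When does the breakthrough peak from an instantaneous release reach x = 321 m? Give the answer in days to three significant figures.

11600 days

Retardation factor R = 1 + ρ_b·K_d/n = 1 + 1.60 × 3.9/0.34 = 19.35.
Sorption retards both mechanisms: v_R = v/R = 0.02765 m/day, D_R = D/R = 0.01266 m²/day.
Peak time from v_R²t² + 2D_R t − x² = 0: t = (√(D_R² + v_R²x²) − D_R)/v_R².
√(D_R² + v_R²x²) = √(0.01266² + 0.02765² × 321²) = 8.876; v_R² = 0.0007645.
t = (8.876 − 0.01266)/0.0007645 = 11600 days.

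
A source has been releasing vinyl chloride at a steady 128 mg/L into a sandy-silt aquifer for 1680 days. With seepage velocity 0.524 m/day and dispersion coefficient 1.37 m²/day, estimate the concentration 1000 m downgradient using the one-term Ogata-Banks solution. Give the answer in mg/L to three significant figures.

For a continuous step input, C/C₀ ≈ ½·erfc((x−vt)/(2√(Dt))).
vt = 0.524 × 1680 = 880.32 m and 2√(Dt) = 2√(1.37 × 1680) = 95.95 m.
Argument (x−vt)/(2√(Dt)) = (1000 − 880.32)/95.95 = 1.247; ½·erfc(1.247) = 0.03891.
C = 128 × 0.03891 = 4.98 mg/L.

4.98 mg/L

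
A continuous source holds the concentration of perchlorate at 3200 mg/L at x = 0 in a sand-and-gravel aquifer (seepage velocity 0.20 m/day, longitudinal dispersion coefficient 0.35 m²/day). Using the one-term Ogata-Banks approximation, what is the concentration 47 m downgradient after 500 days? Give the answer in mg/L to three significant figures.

For a continuous step input, C/C₀ ≈ ½·erfc((x−vt)/(2√(Dt))).
vt = 0.20 × 500 = 100 m and 2√(Dt) = 2√(0.35 × 500) = 26.46 m.
Argument (x−vt)/(2√(Dt)) = (47 − 100)/26.46 = -2.003; ½·erfc(-2.003) = 0.9977.
C = 3200 × 0.9977 = 3190 mg/L.

3190 mg/L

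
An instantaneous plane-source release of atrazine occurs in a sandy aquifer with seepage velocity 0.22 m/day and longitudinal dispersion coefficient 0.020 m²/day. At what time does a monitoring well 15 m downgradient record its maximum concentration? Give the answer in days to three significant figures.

67.8 days

For the 1D instantaneous-source solution, setting ∂C/∂t = 0 at fixed x gives v²t² + 2Dt − x² = 0, so t = (√(D² + v²x²) − D)/v².
√(D² + v²x²) = √(0.020² + 0.22² × 15²) = 3.300; v² = 0.0484.
t = (3.300 − 0.020)/0.0484 = 67.8 days (vs. the pure-advection estimate x/v = 68.2 d).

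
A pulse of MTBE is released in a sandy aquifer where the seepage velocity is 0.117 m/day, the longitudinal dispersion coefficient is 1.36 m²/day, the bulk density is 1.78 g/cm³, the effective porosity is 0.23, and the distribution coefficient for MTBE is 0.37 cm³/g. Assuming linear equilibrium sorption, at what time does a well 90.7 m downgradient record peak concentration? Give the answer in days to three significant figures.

Retardation factor R = 1 + ρ_b·K_d/n = 1 + 1.78 × 0.37/0.23 = 3.863.
Sorption retards both mechanisms: v_R = v/R = 0.03029 m/day, D_R = D/R = 0.3521 m²/day.
Peak time from v_R²t² + 2D_R t − x² = 0: t = (√(D_R² + v_R²x²) − D_R)/v_R².
√(D_R² + v_R²x²) = √(0.3521² + 0.03029² × 90.7²) = 2.770; v_R² = 0.0009175.
t = (2.770 − 0.3521)/0.0009175 = 2640 days.

2640 days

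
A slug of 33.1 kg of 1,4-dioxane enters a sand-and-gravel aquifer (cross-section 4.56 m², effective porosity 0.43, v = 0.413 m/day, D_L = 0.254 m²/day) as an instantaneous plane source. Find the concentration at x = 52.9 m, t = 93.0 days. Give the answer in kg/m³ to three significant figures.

For an instantaneous plane source, C(x,t) = M/(n_e·A·√(4πDt)) · exp(−(x−vt)²/(4Dt)), with n_e·A the pore (flow) area.
Plume center vt = 0.413 × 93.0 = 38.409 m, so the well at 52.9 m is 14.491 m downgradient of the peak.
√(4πDt) = 17.23 m, giving peak height M/(n_e·A·√(4πDt)) = 33.1/(0.43 × 4.56 × 17.23) = 0.9797 kg/m³.
(x−vt)²/(4Dt) = (14.491)²/(4 × 0.254 × 93.0) = 2.222; exp(−2.222) = 0.1084.
C = 0.9797 × 0.1084 = 0.106 kg/m³.

0.106 kg/m³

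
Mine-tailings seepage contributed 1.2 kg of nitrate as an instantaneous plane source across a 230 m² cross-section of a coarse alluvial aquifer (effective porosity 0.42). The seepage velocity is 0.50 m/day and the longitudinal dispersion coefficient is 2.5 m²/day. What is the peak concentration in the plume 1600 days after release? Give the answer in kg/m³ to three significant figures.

The peak of an instantaneous 1D plume sits at x = vt; there the Gaussian factor is 1 and C_max = M/(n_e·A·√(4πDt)), where n_e·A is the pore area the mass is dissolved in.
√(4πDt) = √(4π × 2.5 × 1600) = 224.2 m, so C_max = 1.2/(0.42 × 230 × 224.2) = 5.54e-05 kg/m³.

5.54e-05 kg/m³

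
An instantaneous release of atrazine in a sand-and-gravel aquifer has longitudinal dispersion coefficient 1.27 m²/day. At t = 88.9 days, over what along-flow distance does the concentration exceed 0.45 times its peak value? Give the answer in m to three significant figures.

38.0 m

The plume is Gaussian with σ = √(2Dt) = √(2 × 1.27 × 88.9) = 15.03 m.
C/C_peak = exp(−Δx²/(2σ²)) = 0.45 ⇒ Δx = σ·√(−2 ln 0.45) = 15.03 × 1.264 = 19.00 m.
Width = 2Δx = 38.0 m.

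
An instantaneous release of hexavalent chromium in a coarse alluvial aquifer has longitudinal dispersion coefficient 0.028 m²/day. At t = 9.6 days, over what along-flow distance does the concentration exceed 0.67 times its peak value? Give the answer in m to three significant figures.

1.31 m

The plume is Gaussian with σ = √(2Dt) = √(2 × 0.028 × 9.6) = 0.7332 m.
C/C_peak = exp(−Δx²/(2σ²)) = 0.67 ⇒ Δx = σ·√(−2 ln 0.67) = 0.7332 × 0.8950 = 0.6562 m.
Width = 2Δx = 1.31 m.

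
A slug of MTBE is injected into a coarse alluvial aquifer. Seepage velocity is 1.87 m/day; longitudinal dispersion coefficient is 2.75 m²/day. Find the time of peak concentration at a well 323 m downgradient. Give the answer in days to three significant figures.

For the 1D instantaneous-source solution, setting ∂C/∂t = 0 at fixed x gives v²t² + 2Dt − x² = 0, so t = (√(D² + v²x²) − D)/v².
√(D² + v²x²) = √(2.75² + 1.87² × 323²) = 604.0; v² = 3.4969.
t = (604.0 − 2.75)/3.4969 = 172 days (vs. the pure-advection estimate x/v = 173 d).

172 days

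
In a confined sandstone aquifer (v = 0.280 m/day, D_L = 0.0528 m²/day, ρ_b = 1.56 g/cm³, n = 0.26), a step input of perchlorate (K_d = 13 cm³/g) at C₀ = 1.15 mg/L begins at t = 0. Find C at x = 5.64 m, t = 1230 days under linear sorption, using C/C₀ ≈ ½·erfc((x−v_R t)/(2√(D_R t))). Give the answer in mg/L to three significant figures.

0.183 mg/L

Retardation factor R = 1 + ρ_b·K_d/n = 1 + 1.56 × 13/0.26 = 79.00.
Sorption retards both mechanisms: v_R = v/R = 0.003544 m/day, D_R = D/R = 0.0006684 m²/day.
v_R·t = 0.003544 × 1230 = 4.35912 m; 2√(D_R t) = 1.813 m; argument = (5.64 − 4.35912)/1.813 = 0.7065.
C = C₀ × ½·erfc(0.7065) = 1.15 × 0.1589 = 0.183 mg/L.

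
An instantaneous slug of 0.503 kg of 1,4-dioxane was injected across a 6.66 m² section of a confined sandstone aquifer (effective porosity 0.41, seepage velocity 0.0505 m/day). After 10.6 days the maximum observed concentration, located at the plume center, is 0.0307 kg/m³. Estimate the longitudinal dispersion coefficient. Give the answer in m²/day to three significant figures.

At the plume center C_max = M/(n_e·A·√(4πDt)), so D = M²/(4πt·(n_e·A·C_max)²).
n_e·A·C_max = 0.41 × 6.66 × 0.0307 = 0.08383 kg/m.
D = 0.503²/(4π × 10.6 × 0.08383²) = 0.270 m²/day.

0.270 m²/day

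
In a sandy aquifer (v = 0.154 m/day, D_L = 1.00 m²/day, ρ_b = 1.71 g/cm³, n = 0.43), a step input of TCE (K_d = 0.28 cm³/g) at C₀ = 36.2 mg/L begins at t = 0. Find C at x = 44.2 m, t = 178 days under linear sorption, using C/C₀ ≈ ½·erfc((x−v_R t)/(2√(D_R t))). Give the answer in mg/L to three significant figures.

0.292 mg/L

Retardation factor R = 1 + ρ_b·K_d/n = 1 + 1.71 × 0.28/0.43 = 2.113.
Sorption retards both mechanisms: v_R = v/R = 0.07288 m/day, D_R = D/R = 0.4733 m²/day.
v_R·t = 0.07288 × 178 = 12.97264 m; 2√(D_R t) = 18.36 m; argument = (44.2 − 12.97264)/18.36 = 1.701.
C = C₀ × ½·erfc(1.701) = 36.2 × 0.008073 = 0.292 mg/L.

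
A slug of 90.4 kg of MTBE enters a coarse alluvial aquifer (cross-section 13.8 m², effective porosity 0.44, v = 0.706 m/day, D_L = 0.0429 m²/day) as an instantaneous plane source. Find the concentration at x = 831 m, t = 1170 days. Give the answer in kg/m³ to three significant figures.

For an instantaneous plane source, C(x,t) = M/(n_e·A·√(4πDt)) · exp(−(x−vt)²/(4Dt)), with n_e·A the pore (flow) area.
Plume center vt = 0.706 × 1170 = 826.02 m, so the well at 831 m is 4.98 m downgradient of the peak.
√(4πDt) = 25.11 m, giving peak height M/(n_e·A·√(4πDt)) = 90.4/(0.44 × 13.8 × 25.11) = 0.5929 kg/m³.
(x−vt)²/(4Dt) = (4.98)²/(4 × 0.0429 × 1170) = 0.1235; exp(−0.1235) = 0.8838.
C = 0.5929 × 0.8838 = 0.524 kg/m³.

0.524 kg/m³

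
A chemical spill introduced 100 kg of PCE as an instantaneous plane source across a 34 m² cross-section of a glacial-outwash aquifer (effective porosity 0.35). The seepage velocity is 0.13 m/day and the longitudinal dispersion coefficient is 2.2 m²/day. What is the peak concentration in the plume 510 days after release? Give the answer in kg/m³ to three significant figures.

0.0708 kg/m³

The peak of an instantaneous 1D plume sits at x = vt; there the Gaussian factor is 1 and C_max = M/(n_e·A·√(4πDt)), where n_e·A is the pore area the mass is dissolved in.
√(4πDt) = √(4π × 2.2 × 510) = 118.7 m, so C_max = 100/(0.35 × 34 × 118.7) = 0.0708 kg/m³.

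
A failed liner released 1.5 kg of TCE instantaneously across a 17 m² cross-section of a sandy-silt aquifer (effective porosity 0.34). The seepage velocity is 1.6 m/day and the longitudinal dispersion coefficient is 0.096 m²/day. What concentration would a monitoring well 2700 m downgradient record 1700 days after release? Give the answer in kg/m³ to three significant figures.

For an instantaneous plane source, C(x,t) = M/(n_e·A·√(4πDt)) · exp(−(x−vt)²/(4Dt)), with n_e·A the pore (flow) area.
Plume center vt = 1.6 × 1700 = 2720 m, so the well at 2700 m is 20 m upgradient of the peak.
√(4πDt) = 45.29 m, giving peak height M/(n_e·A·√(4πDt)) = 1.5/(0.34 × 17 × 45.29) = 0.005730 kg/m³.
(x−vt)²/(4Dt) = (-20)²/(4 × 0.096 × 1700) = 0.6127; exp(−0.6127) = 0.5419.
C = 0.005730 × 0.5419 = 0.00311 kg/m³.

0.00311 kg/m³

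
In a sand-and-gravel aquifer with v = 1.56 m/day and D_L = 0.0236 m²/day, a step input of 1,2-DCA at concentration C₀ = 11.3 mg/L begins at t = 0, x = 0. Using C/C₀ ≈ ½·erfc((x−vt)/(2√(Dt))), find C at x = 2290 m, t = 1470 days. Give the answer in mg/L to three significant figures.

For a continuous step input, C/C₀ ≈ ½·erfc((x−vt)/(2√(Dt))).
vt = 1.56 × 1470 = 2293.2 m and 2√(Dt) = 2√(0.0236 × 1470) = 11.78 m.
Argument (x−vt)/(2√(Dt)) = (2290 − 2293.2)/11.78 = -0.2716; ½·erfc(-0.2716) = 0.6495.
C = 11.3 × 0.6495 = 7.34 mg/L.

7.34 mg/L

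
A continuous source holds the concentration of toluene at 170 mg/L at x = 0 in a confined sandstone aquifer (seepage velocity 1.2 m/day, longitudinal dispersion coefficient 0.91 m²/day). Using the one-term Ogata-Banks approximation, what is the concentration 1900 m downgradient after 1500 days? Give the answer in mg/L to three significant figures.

4.73 mg/L

For a continuous step input, C/C₀ ≈ ½·erfc((x−vt)/(2√(Dt))).
vt = 1.2 × 1500 = 1800 m and 2√(Dt) = 2√(0.91 × 1500) = 73.89 m.
Argument (x−vt)/(2√(Dt)) = (1900 − 1800)/73.89 = 1.353; ½·erfc(1.353) = 0.02785.
C = 170 × 0.02785 = 4.73 mg/L.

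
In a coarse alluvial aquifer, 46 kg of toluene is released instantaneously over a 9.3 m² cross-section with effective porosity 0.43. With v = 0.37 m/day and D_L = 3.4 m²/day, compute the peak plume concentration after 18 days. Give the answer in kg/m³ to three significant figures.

The peak of an instantaneous 1D plume sits at x = vt; there the Gaussian factor is 1 and C_max = M/(n_e·A·√(4πDt)), where n_e·A is the pore area the mass is dissolved in.
√(4πDt) = √(4π × 3.4 × 18) = 27.73 m, so C_max = 46/(0.43 × 9.3 × 27.73) = 0.415 kg/m³.

0.415 kg/m³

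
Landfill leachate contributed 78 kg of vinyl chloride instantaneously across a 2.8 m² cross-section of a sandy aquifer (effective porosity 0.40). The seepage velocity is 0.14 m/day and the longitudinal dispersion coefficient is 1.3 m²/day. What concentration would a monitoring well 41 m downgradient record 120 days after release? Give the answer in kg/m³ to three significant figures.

For an instantaneous plane source, C(x,t) = M/(n_e·A·√(4πDt)) · exp(−(x−vt)²/(4Dt)), with n_e·A the pore (flow) area.
Plume center vt = 0.14 × 120 = 16.8 m, so the well at 41 m is 24.2 m downgradient of the peak.
√(4πDt) = 44.28 m, giving peak height M/(n_e·A·√(4πDt)) = 78/(0.40 × 2.8 × 44.28) = 1.573 kg/m³.
(x−vt)²/(4Dt) = (24.2)²/(4 × 1.3 × 120) = 0.9385; exp(−0.9385) = 0.3912.
C = 1.573 × 0.3912 = 0.615 kg/m³.

0.615 kg/m³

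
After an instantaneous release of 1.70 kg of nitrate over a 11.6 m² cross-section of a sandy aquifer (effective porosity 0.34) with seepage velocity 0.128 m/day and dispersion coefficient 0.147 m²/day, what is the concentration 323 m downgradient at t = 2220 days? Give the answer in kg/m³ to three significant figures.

0.00212 kg/m³

For an instantaneous plane source, C(x,t) = M/(n_e·A·√(4πDt)) · exp(−(x−vt)²/(4Dt)), with n_e·A the pore (flow) area.
Plume center vt = 0.128 × 2220 = 284.16 m, so the well at 323 m is 38.84 m downgradient of the peak.
√(4πDt) = 64.04 m, giving peak height M/(n_e·A·√(4πDt)) = 1.70/(0.34 × 11.6 × 64.04) = 0.006731 kg/m³.
(x−vt)²/(4Dt) = (38.84)²/(4 × 0.147 × 2220) = 1.156; exp(−1.156) = 0.3147.
C = 0.006731 × 0.3147 = 0.00212 kg/m³.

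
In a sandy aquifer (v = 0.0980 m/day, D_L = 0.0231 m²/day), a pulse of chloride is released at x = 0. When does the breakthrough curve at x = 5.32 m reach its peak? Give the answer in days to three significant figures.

For the 1D instantaneous-source solution, setting ∂C/∂t = 0 at fixed x gives v²t² + 2Dt − x² = 0, so t = (√(D² + v²x²) − D)/v².
√(D² + v²x²) = √(0.0231² + 0.0980² × 5.32²) = 0.5219; v² = 0.009604.
t = (0.5219 − 0.0231)/0.009604 = 51.9 days (vs. the pure-advection estimate x/v = 54.3 d).

51.9 days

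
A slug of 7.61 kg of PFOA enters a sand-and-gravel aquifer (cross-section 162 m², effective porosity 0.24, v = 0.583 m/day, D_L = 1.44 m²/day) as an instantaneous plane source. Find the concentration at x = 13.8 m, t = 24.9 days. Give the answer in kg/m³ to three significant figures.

0.00919 kg/m³

For an instantaneous plane source, C(x,t) = M/(n_e·A·√(4πDt)) · exp(−(x−vt)²/(4Dt)), with n_e·A the pore (flow) area.
Plume center vt = 0.583 × 24.9 = 14.5167 m, so the well at 13.8 m is 0.7167 m upgradient of the peak.
√(4πDt) = 21.23 m, giving peak height M/(n_e·A·√(4πDt)) = 7.61/(0.24 × 162 × 21.23) = 0.009220 kg/m³.
(x−vt)²/(4Dt) = (-0.7167)²/(4 × 1.44 × 24.9) = 0.003581; exp(−0.003581) = 0.9964.
C = 0.009220 × 0.9964 = 0.00919 kg/m³.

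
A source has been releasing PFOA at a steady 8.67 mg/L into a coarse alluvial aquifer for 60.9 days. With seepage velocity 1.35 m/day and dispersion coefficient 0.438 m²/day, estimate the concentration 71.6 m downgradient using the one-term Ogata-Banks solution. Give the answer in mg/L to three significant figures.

8.04 mg/L

For a continuous step input, C/C₀ ≈ ½·erfc((x−vt)/(2√(Dt))).
vt = 1.35 × 60.9 = 82.215 m and 2√(Dt) = 2√(0.438 × 60.9) = 10.33 m.
Argument (x−vt)/(2√(Dt)) = (71.6 − 82.215)/10.33 = -1.028; ½·erfc(-1.028) = 0.9270.
C = 8.67 × 0.9270 = 8.04 mg/L.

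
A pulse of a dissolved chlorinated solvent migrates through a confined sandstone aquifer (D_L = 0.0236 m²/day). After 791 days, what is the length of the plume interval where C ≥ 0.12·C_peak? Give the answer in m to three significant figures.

25.2 m

The plume is Gaussian with σ = √(2Dt) = √(2 × 0.0236 × 791) = 6.110 m.
C/C_peak = exp(−Δx²/(2σ²)) = 0.12 ⇒ Δx = σ·√(−2 ln 0.12) = 6.110 × 2.059 = 12.58 m.
Width = 2Δx = 25.2 m.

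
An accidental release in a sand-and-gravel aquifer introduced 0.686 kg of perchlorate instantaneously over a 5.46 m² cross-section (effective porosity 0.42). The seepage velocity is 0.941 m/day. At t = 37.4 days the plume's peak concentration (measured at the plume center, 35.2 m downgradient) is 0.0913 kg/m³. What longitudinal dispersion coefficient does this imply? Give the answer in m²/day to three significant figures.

0.0228 m²/day

At the plume center C_max = M/(n_e·A·√(4πDt)), so D = M²/(4πt·(n_e·A·C_max)²).
n_e·A·C_max = 0.42 × 5.46 × 0.0913 = 0.2094 kg/m.
D = 0.686²/(4π × 37.4 × 0.2094²) = 0.0228 m²/day.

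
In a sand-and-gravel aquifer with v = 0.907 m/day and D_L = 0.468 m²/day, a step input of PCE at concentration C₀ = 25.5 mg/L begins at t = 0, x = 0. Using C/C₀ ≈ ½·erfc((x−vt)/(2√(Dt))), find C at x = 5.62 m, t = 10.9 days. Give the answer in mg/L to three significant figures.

For a continuous step input, C/C₀ ≈ ½·erfc((x−vt)/(2√(Dt))).
vt = 0.907 × 10.9 = 9.8863 m and 2√(Dt) = 2√(0.468 × 10.9) = 4.517 m.
Argument (x−vt)/(2√(Dt)) = (5.62 − 9.8863)/4.517 = -0.9445; ½·erfc(-0.9445) = 0.9092.
C = 25.5 × 0.9092 = 23.2 mg/L.

23.2 mg/L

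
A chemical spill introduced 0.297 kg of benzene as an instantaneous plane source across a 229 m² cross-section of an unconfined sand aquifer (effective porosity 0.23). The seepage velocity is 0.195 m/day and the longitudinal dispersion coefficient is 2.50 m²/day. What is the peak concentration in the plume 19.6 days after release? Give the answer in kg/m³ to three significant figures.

The peak of an instantaneous 1D plume sits at x = vt; there the Gaussian factor is 1 and C_max = M/(n_e·A·√(4πDt)), where n_e·A is the pore area the mass is dissolved in.
√(4πDt) = √(4π × 2.50 × 19.6) = 24.81 m, so C_max = 0.297/(0.23 × 229 × 24.81) = 0.000227 kg/m³.

0.000227 kg/m³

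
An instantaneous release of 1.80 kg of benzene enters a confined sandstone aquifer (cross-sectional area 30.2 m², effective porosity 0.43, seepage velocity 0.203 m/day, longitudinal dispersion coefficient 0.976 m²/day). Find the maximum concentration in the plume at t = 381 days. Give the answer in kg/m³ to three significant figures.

0.00203 kg/m³

The peak of an instantaneous 1D plume sits at x = vt; there the Gaussian factor is 1 and C_max = M/(n_e·A·√(4πDt)), where n_e·A is the pore area the mass is dissolved in.
√(4πDt) = √(4π × 0.976 × 381) = 68.36 m, so C_max = 1.80/(0.43 × 30.2 × 68.36) = 0.00203 kg/m³.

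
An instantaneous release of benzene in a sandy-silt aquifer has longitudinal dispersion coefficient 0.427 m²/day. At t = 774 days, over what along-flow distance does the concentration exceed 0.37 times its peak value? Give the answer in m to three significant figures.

The plume is Gaussian with σ = √(2Dt) = √(2 × 0.427 × 774) = 25.71 m.
C/C_peak = exp(−Δx²/(2σ²)) = 0.37 ⇒ Δx = σ·√(−2 ln 0.37) = 25.71 × 1.410 = 36.25 m.
Width = 2Δx = 72.5 m.

72.5 m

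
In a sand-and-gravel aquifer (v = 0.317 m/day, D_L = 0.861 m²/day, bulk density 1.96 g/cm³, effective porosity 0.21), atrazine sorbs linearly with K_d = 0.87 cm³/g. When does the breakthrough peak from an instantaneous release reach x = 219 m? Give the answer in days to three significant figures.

6220 days

Retardation factor R = 1 + ρ_b·K_d/n = 1 + 1.96 × 0.87/0.21 = 9.120.
Sorption retards both mechanisms: v_R = v/R = 0.03476 m/day, D_R = D/R = 0.09441 m²/day.
Peak time from v_R²t² + 2D_R t − x² = 0: t = (√(D_R² + v_R²x²) − D_R)/v_R².
√(D_R² + v_R²x²) = √(0.09441² + 0.03476² × 219²) = 7.613; v_R² = 0.001208.
t = (7.613 − 0.09441)/0.001208 = 6220 days.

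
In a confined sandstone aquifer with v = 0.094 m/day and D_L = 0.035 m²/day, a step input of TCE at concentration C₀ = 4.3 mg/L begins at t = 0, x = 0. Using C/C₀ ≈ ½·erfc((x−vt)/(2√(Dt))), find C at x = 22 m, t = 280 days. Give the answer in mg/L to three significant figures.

3.59 mg/L

For a continuous step input, C/C₀ ≈ ½·erfc((x−vt)/(2√(Dt))).
vt = 0.094 × 280 = 26.32 m and 2√(Dt) = 2√(0.035 × 280) = 6.261 m.
Argument (x−vt)/(2√(Dt)) = (22 − 26.32)/6.261 = -0.6900; ½·erfc(-0.6900) = 0.8354.
C = 4.3 × 0.8354 = 3.59 mg/L.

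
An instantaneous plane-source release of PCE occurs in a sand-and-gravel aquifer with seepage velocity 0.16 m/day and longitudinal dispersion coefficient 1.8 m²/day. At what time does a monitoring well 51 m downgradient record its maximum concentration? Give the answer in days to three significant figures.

For the 1D instantaneous-source solution, setting ∂C/∂t = 0 at fixed x gives v²t² + 2Dt − x² = 0, so t = (√(D² + v²x²) − D)/v².
√(D² + v²x²) = √(1.8² + 0.16² × 51²) = 8.356; v² = 0.0256.
t = (8.356 − 1.8)/0.0256 = 256 days (vs. the pure-advection estimate x/v = 319 d).

256 days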